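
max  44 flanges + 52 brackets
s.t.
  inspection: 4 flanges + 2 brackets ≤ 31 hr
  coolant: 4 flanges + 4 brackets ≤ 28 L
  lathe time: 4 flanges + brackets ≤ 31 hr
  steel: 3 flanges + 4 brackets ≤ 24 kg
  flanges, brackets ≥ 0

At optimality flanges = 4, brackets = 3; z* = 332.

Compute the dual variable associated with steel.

Check each constraint at x*: inspection 22/31 (slack 9); coolant 28/28 (tight); lathe time 19/31 (slack 12); steel 24/24 (tight).
Since inspection, lathe time are not tight, their duals are 0.
From A_Bᵀ y = c: 4·y_coolant + 3·y_steel = 44; 4·y_coolant + 4·y_steel = 52.
Solving: y_coolant = 5, y_steel = 8.
Shadow price of steel = 8.

8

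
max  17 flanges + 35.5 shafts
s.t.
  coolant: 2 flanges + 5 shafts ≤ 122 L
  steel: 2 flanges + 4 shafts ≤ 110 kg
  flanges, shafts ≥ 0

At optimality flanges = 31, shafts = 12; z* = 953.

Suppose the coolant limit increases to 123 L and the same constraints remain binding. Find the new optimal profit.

954.5

At the optimum: coolant uses 122 of 122 (binding); steel uses 110 of 110 (binding).
The binding rows give the dual system: 2·y_coolant + 2·y_steel = 17 and 5·y_coolant + 4·y_steel = 35.5.
→ y_coolant = 1.5 and y_steel = 7.
Δz = y_coolant·Δb = 1.5 × (1) = 1.5, so new z* = 953 + 1.5 = 954.5.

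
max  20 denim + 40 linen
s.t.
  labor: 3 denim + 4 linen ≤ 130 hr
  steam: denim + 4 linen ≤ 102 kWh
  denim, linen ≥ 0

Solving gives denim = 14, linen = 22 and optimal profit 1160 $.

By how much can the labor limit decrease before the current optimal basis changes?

28

Binding constraints: labor, steam. The basis is B = [[3,4],[1,4]] with det 8.
Per unit decrease in labor, x* moves by d = (-0.5, 0.125).
The basis stays optimal until denim reaches 0; allowable decrease = 28 hr.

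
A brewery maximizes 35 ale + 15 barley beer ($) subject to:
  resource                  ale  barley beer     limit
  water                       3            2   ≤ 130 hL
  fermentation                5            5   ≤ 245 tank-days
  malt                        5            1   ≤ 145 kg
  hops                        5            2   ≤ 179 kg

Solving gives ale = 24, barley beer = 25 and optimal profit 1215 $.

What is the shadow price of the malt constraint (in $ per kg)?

At the optimum: water uses 122 of 130 (slack = 8); fermentation uses 245 of 245 (binding); malt uses 145 of 145 (binding); hops uses 170 of 179 (slack = 9).
Slack constraints have shadow price 0 (complementary slackness).
The binding rows give the dual system: 5·y_fermentation + 5·y_malt = 35 and 5·y_fermentation + 1·y_malt = 15.
→ y_fermentation = 2 and y_malt = 5.
Shadow price of malt = 5.

5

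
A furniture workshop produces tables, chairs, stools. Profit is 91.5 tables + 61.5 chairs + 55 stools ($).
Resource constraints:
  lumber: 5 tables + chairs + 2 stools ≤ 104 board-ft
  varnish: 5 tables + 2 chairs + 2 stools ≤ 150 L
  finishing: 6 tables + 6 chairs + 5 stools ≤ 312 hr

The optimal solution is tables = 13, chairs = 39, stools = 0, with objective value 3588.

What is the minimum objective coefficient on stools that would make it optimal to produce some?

60

Check each constraint at x*: lumber 104/104 (tight); varnish 143/150 (slack 7); finishing 312/312 (tight).
Since varnish is not tight, its dual is 0.
Dual feasibility on the basic columns requires 5·y_lumber + 6·y_finishing = 91.5, 1·y_lumber + 6·y_finishing = 61.5.
→ y_lumber = 7.5 and y_finishing = 9.
stools enters the basis when its profit ≥ yᵀa₃ = 7.5·2 + 9·5 = 60.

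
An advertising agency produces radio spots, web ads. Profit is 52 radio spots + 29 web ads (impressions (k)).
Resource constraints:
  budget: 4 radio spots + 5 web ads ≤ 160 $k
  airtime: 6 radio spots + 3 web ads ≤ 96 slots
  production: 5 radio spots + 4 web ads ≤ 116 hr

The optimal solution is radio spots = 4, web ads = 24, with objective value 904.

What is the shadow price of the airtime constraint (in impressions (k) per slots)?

7

Check each constraint at x*: budget 136/160 (slack 24); airtime 96/96 (tight); production 116/116 (tight).
Slack constraints have shadow price 0 (complementary slackness).
Dual feasibility on the basic columns requires 6·y_airtime + 5·y_production = 52, 3·y_airtime + 4·y_production = 29.
Solving: y_airtime = 7, y_production = 2.
Shadow price of airtime = 7.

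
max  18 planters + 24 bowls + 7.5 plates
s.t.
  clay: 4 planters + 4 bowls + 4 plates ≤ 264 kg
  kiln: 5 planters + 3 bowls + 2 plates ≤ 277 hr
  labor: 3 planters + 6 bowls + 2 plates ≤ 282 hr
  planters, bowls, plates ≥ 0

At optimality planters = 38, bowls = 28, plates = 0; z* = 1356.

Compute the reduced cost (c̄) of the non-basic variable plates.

-8.5

Binding: clay and labor. Non-binding: kiln (3 unused).
Slack constraints have shadow price 0 (complementary slackness).
From A_Bᵀ y = c: 4·y_clay + 3·y_labor = 18; 4·y_clay + 6·y_labor = 24.
Solving: y_clay = 3, y_labor = 2.
Reduced cost of plates: c₃ − yᵀa₃ = 7.5 − (3·4 + 2·2) = 7.5 − 16 = -8.5.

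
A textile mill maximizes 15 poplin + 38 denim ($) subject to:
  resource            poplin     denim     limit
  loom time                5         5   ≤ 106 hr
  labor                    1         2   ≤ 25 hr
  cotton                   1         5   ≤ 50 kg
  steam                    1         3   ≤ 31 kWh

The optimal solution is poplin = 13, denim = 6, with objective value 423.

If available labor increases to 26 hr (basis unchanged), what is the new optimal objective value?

430

Check each constraint at x*: loom time 95/106 (slack 11); labor 25/25 (tight); cotton 43/50 (slack 7); steam 31/31 (tight).
Slack constraints have shadow price 0 (complementary slackness).
Dual feasibility on the basic columns requires 1·y_labor + 1·y_steam = 15, 2·y_labor + 3·y_steam = 38.
Solving: y_labor = 7, y_steam = 8.
Δz = y_labor·Δb = 7 × (1) = 7, so new z* = 423 + 7 = 430.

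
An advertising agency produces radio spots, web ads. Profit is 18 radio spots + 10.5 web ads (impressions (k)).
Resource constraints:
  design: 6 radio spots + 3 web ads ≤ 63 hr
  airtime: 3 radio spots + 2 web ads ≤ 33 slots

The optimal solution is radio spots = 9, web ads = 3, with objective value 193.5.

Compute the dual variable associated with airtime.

At the optimum: design uses 63 of 63 (binding); airtime uses 33 of 33 (binding).
Dual feasibility on the basic columns requires 6·y_design + 3·y_airtime = 18, 3·y_design + 2·y_airtime = 10.5.
→ y_design = 1.5 and y_airtime = 3.
Shadow price of airtime = 3.

3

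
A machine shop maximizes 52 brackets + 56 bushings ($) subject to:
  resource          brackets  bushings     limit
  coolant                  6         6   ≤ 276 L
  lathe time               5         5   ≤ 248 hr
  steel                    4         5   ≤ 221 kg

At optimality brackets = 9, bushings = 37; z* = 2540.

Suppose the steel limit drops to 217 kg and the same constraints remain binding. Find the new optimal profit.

At the optimum: coolant uses 276 of 276 (binding); lathe time uses 230 of 248 (slack = 18); steel uses 221 of 221 (binding).
Slack constraints have shadow price 0 (complementary slackness).
Dual feasibility on the basic columns requires 6·y_coolant + 4·y_steel = 52, 6·y_coolant + 5·y_steel = 56.
This yields shadow prices y_coolant = 6, y_steel = 4.
Δz = y_steel·Δb = 4 × (-4) = -16, so new z* = 2540 − 16 = 2524.

2524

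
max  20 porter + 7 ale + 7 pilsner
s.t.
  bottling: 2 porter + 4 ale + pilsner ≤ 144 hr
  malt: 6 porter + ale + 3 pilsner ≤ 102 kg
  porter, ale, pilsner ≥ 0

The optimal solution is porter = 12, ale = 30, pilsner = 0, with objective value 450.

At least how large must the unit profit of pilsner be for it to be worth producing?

Both bottling and malt are binding at x*.
Dual feasibility on the basic columns requires 2·y_bottling + 6·y_malt = 20, 4·y_bottling + 1·y_malt = 7.
This yields shadow prices y_bottling = 1, y_malt = 3.
pilsner enters the basis when its profit ≥ yᵀa₃ = 1·1 + 3·3 = 10.

10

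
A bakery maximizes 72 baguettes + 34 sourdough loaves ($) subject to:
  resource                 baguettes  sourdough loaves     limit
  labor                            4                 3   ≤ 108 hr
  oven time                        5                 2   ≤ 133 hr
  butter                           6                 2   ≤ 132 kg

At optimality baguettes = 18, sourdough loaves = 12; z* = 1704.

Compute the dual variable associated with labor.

6

Check each constraint at x*: labor 108/108 (tight); oven time 114/133 (slack 19); butter 132/132 (tight).
Since oven time is not tight, its dual is 0.
From A_Bᵀ y = c: 4·y_labor + 6·y_butter = 72; 3·y_labor + 2·y_butter = 34.
This yields shadow prices y_labor = 6, y_butter = 8.
Shadow price of labor = 6.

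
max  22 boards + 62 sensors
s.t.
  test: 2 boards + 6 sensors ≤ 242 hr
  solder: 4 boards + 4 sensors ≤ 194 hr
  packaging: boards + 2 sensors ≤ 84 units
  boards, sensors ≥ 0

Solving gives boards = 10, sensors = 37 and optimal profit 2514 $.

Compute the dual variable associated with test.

Binding: test and packaging. Non-binding: solder (6 unused).
Slack constraints have shadow price 0 (complementary slackness).
From A_Bᵀ y = c: 2·y_test + 1·y_packaging = 22; 6·y_test + 2·y_packaging = 62.
Solving: y_test = 9, y_packaging = 4.
Shadow price of test = 9.

9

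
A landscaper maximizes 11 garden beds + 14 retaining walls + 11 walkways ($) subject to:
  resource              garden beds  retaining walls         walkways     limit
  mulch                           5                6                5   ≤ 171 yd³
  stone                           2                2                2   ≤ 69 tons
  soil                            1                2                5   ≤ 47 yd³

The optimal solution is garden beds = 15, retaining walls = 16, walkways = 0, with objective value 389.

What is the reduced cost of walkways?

-4

Check each constraint at x*: mulch 171/171 (tight); stone 62/69 (slack 7); soil 47/47 (tight).
Slack constraints have shadow price 0 (complementary slackness).
Dual feasibility on the basic columns requires 5·y_mulch + 1·y_soil = 11, 6·y_mulch + 2·y_soil = 14.
This yields shadow prices y_mulch = 2, y_soil = 1.
Reduced cost of walkways: c₃ − yᵀa₃ = 11 − (2·5 + 1·5) = 11 − 15 = -4.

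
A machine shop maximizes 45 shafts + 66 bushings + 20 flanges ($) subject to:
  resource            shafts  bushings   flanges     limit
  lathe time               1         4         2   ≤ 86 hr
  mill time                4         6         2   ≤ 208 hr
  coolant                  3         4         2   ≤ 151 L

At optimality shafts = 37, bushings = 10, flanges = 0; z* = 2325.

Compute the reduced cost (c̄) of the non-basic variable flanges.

-4

At the optimum: lathe time uses 77 of 86 (slack = 9); mill time uses 208 of 208 (binding); coolant uses 151 of 151 (binding).
Since lathe time is not tight, its dual is 0.
Dual feasibility on the basic columns requires 4·y_mill time + 3·y_coolant = 45, 6·y_mill time + 4·y_coolant = 66.
→ y_mill time = 9 and y_coolant = 3.
Reduced cost of flanges: c₃ − yᵀa₃ = 20 − (9·2 + 3·2) = 20 − 24 = -4.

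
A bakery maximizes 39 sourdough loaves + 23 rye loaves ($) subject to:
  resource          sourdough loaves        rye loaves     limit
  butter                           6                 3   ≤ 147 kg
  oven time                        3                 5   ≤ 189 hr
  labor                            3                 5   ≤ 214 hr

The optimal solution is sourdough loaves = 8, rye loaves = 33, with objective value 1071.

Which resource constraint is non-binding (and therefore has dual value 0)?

butter: 147/147 (binding)
oven time: 189/189 (binding)
labor: 189/214 (slack 25)
By complementary slackness, a constraint with positive slack has shadow price 0 → labor.

labor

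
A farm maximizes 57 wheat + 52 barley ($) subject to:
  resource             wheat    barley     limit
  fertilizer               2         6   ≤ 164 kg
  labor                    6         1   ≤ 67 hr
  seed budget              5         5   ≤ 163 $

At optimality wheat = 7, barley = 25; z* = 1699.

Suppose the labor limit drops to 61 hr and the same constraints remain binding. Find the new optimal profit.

1657

At the optimum: fertilizer uses 164 of 164 (binding); labor uses 67 of 67 (binding); seed budget uses 160 of 163 (slack = 3).
Since seed budget is not tight, its dual is 0.
The binding rows give the dual system: 2·y_fertilizer + 6·y_labor = 57 and 6·y_fertilizer + 1·y_labor = 52.
This yields shadow prices y_fertilizer = 7.5, y_labor = 7.
Δz = y_labor·Δb = 7 × (-6) = -42, so new z* = 1699 − 42 = 1657.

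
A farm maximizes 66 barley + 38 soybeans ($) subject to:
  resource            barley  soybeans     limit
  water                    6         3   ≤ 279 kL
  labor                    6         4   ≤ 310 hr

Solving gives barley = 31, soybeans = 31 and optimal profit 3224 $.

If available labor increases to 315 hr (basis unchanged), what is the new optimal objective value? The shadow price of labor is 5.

3249

Δb = 5, so new z* = 3224 + (5)·(5) = 3224 + 25 = 3249.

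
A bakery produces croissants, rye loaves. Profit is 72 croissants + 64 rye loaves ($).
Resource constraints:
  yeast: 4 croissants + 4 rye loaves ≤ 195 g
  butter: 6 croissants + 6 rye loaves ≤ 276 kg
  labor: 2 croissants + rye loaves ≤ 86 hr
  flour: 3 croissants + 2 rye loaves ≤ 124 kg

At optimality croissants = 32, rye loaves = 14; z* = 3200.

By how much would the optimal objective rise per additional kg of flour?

Binding: butter and flour. Non-binding: yeast (11 unused), labor (8 unused).
By complementary slackness, y = 0 for the non-binding constraints.
Dual feasibility on the basic columns requires 6·y_butter + 3·y_flour = 72, 6·y_butter + 2·y_flour = 64.
Solving: y_butter = 8, y_flour = 8.
Shadow price of flour = 8.

8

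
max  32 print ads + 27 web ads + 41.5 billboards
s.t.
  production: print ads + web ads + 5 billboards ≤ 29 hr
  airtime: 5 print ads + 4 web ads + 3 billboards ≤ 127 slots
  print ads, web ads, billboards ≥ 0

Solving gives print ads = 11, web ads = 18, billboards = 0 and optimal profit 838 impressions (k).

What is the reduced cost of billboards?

Both production and airtime are binding at x*.
Dual feasibility on the basic columns requires 1·y_production + 5·y_airtime = 32, 1·y_production + 4·y_airtime = 27.
This yields shadow prices y_production = 7, y_airtime = 5.
Reduced cost of billboards: c₃ − yᵀa₃ = 41.5 − (7·5 + 5·3) = 41.5 − 50 = -8.5.

-8.5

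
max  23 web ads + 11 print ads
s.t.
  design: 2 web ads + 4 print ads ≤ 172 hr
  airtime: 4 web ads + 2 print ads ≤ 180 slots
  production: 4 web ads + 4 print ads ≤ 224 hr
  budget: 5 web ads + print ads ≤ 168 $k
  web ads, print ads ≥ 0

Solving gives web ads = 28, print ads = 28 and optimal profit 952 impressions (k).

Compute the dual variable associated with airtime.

0

Check each constraint at x*: design 168/172 (slack 4); airtime 168/180 (slack 12); production 224/224 (tight); budget 168/168 (tight).
Slack constraints have shadow price 0 (complementary slackness).
From A_Bᵀ y = c: 4·y_production + 5·y_budget = 23; 4·y_production + 1·y_budget = 11.
→ y_production = 2 and y_budget = 3.
Shadow price of airtime = 0.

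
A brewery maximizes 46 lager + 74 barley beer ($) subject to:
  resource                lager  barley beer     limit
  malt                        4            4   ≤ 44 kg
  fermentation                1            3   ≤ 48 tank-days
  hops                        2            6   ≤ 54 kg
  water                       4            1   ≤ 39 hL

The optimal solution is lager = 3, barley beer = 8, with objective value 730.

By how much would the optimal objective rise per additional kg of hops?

7

At the optimum: malt uses 44 of 44 (binding); fermentation uses 27 of 48 (slack = 21); hops uses 54 of 54 (binding); water uses 20 of 39 (slack = 19).
Since fermentation, water are not tight, their duals are 0.
The binding rows give the dual system: 4·y_malt + 2·y_hops = 46 and 4·y_malt + 6·y_hops = 74.
This yields shadow prices y_malt = 8, y_hops = 7.
Shadow price of hops = 7.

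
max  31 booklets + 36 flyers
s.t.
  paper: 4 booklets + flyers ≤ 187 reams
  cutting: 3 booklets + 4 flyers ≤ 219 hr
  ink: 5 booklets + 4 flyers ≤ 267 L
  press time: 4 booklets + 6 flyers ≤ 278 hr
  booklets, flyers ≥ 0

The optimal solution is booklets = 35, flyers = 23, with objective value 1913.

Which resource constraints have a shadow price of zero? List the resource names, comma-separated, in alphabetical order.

cutting, paper

paper: 163/187 (slack 24)
cutting: 197/219 (slack 22)
ink: 267/267 (binding)
press time: 278/278 (binding)
By complementary slackness, a constraint with positive slack has shadow price 0 → cutting, paper.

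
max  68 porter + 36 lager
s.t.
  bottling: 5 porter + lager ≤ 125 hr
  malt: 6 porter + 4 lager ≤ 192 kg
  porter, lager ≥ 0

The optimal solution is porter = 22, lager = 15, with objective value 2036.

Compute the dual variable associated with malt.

8

At the optimum: bottling uses 125 of 125 (binding); malt uses 192 of 192 (binding).
From A_Bᵀ y = c: 5·y_bottling + 6·y_malt = 68; 1·y_bottling + 4·y_malt = 36.
This yields shadow prices y_bottling = 4, y_malt = 8.
Shadow price of malt = 8.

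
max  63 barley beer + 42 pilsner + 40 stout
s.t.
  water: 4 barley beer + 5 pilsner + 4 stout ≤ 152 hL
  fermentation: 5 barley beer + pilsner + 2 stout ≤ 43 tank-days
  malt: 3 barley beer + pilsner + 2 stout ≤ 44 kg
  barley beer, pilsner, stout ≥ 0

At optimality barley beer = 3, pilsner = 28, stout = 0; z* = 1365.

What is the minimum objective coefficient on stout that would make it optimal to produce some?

42

Binding: water and fermentation. Non-binding: malt (7 unused).
Since malt is not tight, its dual is 0.
Dual feasibility on the basic columns requires 4·y_water + 5·y_fermentation = 63, 5·y_water + 1·y_fermentation = 42.
This yields shadow prices y_water = 7, y_fermentation = 7.
stout enters the basis when its profit ≥ yᵀa₃ = 7·4 + 7·2 = 42.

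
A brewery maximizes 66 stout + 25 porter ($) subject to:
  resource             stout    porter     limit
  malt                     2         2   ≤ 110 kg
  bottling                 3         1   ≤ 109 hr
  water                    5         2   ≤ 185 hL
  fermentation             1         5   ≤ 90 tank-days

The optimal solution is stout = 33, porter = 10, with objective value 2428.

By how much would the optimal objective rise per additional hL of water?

Check each constraint at x*: malt 86/110 (slack 24); bottling 109/109 (tight); water 185/185 (tight); fermentation 83/90 (slack 7).
Slack constraints have shadow price 0 (complementary slackness).
The binding rows give the dual system: 3·y_bottling + 5·y_water = 66 and 1·y_bottling + 2·y_water = 25.
→ y_bottling = 7 and y_water = 9.
Shadow price of water = 9.

9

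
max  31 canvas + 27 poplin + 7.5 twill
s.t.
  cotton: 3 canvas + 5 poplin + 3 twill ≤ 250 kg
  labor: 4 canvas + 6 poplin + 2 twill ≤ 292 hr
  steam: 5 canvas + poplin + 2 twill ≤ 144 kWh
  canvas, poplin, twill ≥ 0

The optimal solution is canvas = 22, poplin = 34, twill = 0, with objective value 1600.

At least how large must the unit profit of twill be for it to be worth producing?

14

Binding: labor and steam. Non-binding: cotton (14 unused).
By complementary slackness, y = 0 for the non-binding constraint.
The binding rows give the dual system: 4·y_labor + 5·y_steam = 31 and 6·y_labor + 1·y_steam = 27.
Solving: y_labor = 4, y_steam = 3.
twill enters the basis when its profit ≥ yᵀa₃ = 4·2 + 3·2 = 14.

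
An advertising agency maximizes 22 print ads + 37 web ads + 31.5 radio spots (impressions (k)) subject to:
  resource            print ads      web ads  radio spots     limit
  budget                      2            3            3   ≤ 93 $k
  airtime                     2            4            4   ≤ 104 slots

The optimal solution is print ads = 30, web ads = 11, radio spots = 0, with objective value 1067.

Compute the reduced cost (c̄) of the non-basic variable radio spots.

-5.5

Check each constraint at x*: budget 93/93 (tight); airtime 104/104 (tight).
Dual feasibility on the basic columns requires 2·y_budget + 2·y_airtime = 22, 3·y_budget + 4·y_airtime = 37.
This yields shadow prices y_budget = 7, y_airtime = 4.
Reduced cost of radio spots: c₃ − yᵀa₃ = 31.5 − (7·3 + 4·4) = 31.5 − 37 = -5.5.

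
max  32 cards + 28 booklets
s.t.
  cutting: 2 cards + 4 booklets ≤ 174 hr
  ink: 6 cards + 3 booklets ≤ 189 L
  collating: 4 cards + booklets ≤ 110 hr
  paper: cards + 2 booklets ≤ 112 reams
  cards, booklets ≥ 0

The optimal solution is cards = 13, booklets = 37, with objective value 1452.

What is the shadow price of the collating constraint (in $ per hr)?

Check each constraint at x*: cutting 174/174 (tight); ink 189/189 (tight); collating 89/110 (slack 21); paper 87/112 (slack 25).
Slack constraints have shadow price 0 (complementary slackness).
Dual feasibility on the basic columns requires 2·y_cutting + 6·y_ink = 32, 4·y_cutting + 3·y_ink = 28.
Solving: y_cutting = 4, y_ink = 4.
Shadow price of collating = 0.

0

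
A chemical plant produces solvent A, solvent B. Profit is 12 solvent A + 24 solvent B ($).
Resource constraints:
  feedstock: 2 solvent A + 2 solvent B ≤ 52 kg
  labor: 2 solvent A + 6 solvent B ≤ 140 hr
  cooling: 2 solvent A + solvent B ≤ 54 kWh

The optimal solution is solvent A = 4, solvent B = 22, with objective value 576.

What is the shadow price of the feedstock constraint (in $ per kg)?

3

Check each constraint at x*: feedstock 52/52 (tight); labor 140/140 (tight); cooling 30/54 (slack 24).
Since cooling is not tight, its dual is 0.
From A_Bᵀ y = c: 2·y_feedstock + 2·y_labor = 12; 2·y_feedstock + 6·y_labor = 24.
→ y_feedstock = 3 and y_labor = 3.
Shadow price of feedstock = 3.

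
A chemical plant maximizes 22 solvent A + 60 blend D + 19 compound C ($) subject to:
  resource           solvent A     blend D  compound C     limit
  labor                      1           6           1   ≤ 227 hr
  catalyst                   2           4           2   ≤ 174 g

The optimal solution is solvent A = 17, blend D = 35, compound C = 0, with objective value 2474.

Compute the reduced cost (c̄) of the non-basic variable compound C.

At the optimum: labor uses 227 of 227 (binding); catalyst uses 174 of 174 (binding).
The binding rows give the dual system: 1·y_labor + 2·y_catalyst = 22 and 6·y_labor + 4·y_catalyst = 60.
Solving: y_labor = 4, y_catalyst = 9.
Reduced cost of compound C: c₃ − yᵀa₃ = 19 − (4·1 + 9·2) = 19 − 22 = -3.

-3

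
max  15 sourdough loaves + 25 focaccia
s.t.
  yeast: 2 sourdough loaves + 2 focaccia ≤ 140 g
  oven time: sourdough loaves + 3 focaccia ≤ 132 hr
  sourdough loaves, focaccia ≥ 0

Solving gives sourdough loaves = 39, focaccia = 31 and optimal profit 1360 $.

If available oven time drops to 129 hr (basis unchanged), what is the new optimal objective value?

1345

Both yeast and oven time are binding at x*.
From A_Bᵀ y = c: 2·y_yeast + 1·y_oven time = 15; 2·y_yeast + 3·y_oven time = 25.
This yields shadow prices y_yeast = 5, y_oven time = 5.
Δz = y_oven time·Δb = 5 × (-3) = -15, so new z* = 1360 − 15 = 1345.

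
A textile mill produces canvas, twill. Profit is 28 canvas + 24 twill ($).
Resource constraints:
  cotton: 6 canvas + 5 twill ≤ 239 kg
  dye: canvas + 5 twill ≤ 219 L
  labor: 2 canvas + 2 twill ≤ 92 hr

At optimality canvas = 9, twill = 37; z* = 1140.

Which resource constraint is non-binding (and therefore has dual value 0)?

dye

cotton: 239/239 (binding)
dye: 194/219 (slack 25)
labor: 92/92 (binding)
By complementary slackness, a constraint with positive slack has shadow price 0 → dye.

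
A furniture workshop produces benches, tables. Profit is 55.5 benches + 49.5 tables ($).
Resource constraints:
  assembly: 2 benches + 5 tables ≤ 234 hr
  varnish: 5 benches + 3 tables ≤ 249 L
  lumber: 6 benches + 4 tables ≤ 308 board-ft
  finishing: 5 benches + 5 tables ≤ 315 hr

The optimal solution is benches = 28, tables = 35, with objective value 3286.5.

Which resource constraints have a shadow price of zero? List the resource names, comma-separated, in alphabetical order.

assembly, varnish

assembly: 231/234 (slack 3)
varnish: 245/249 (slack 4)
lumber: 308/308 (binding)
finishing: 315/315 (binding)
By complementary slackness, a constraint with positive slack has shadow price 0 → assembly, varnish.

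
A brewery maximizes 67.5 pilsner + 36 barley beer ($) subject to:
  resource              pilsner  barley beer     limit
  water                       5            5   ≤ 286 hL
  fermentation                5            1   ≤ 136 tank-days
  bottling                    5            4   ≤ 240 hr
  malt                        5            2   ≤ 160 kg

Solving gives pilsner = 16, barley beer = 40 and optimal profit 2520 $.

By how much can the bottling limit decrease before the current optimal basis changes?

Binding constraints: bottling, malt. The basis is B = [[5,4],[5,2]] with det -10.
Per unit decrease in bottling, x* moves by d = (0.2, -0.5).
The basis stays optimal until fermentation becomes binding; allowable decrease = 32 hr.

32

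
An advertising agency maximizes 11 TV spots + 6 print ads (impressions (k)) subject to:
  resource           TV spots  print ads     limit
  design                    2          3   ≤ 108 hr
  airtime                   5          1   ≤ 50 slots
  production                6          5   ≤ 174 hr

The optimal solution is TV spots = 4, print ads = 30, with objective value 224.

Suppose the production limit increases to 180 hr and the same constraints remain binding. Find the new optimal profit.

230

Binding: airtime and production. Non-binding: design (10 unused).
Since design is not tight, its dual is 0.
From A_Bᵀ y = c: 5·y_airtime + 6·y_production = 11; 1·y_airtime + 5·y_production = 6.
→ y_airtime = 1 and y_production = 1.
Δz = y_production·Δb = 1 × (6) = 6, so new z* = 224 + 6 = 230.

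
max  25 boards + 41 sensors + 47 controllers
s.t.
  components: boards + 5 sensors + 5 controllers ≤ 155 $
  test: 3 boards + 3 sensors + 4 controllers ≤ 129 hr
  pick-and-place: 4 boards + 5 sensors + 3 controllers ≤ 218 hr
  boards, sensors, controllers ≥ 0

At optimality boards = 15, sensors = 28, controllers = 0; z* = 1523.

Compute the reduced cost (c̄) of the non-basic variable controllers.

Check each constraint at x*: components 155/155 (tight); test 129/129 (tight); pick-and-place 200/218 (slack 18).
By complementary slackness, y = 0 for the non-binding constraint.
From A_Bᵀ y = c: 1·y_components + 3·y_test = 25; 5·y_components + 3·y_test = 41.
This yields shadow prices y_components = 4, y_test = 7.
Reduced cost of controllers: c₃ − yᵀa₃ = 47 − (4·5 + 7·4) = 47 − 48 = -1.

-1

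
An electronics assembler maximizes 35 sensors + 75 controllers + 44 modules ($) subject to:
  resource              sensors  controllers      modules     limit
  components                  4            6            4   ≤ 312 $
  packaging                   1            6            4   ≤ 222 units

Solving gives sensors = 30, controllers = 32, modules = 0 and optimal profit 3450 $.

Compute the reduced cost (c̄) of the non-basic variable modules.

-6

Check each constraint at x*: components 312/312 (tight); packaging 222/222 (tight).
From A_Bᵀ y = c: 4·y_components + 1·y_packaging = 35; 6·y_components + 6·y_packaging = 75.
→ y_components = 7.5 and y_packaging = 5.
Reduced cost of modules: c₃ − yᵀa₃ = 44 − (7.5·4 + 5·4) = 44 − 50 = -6.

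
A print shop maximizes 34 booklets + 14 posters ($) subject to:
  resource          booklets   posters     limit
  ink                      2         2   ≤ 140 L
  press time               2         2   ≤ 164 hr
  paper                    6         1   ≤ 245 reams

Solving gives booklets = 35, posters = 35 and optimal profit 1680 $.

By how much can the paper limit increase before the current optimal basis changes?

175

Binding constraints: ink, paper. The basis is B = [[2,2],[6,1]] with det -10.
Per unit increase in paper, x* moves by d = (0.2, -0.2).
The basis stays optimal until posters reaches 0; allowable increase = 175 reams.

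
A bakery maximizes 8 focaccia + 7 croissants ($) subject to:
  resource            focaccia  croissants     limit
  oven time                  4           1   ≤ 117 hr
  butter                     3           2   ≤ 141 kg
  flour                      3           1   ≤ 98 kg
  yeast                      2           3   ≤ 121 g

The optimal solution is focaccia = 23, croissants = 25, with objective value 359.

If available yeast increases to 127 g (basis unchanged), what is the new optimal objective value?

371

Binding: oven time and yeast. Non-binding: butter (22 unused), flour (4 unused).
By complementary slackness, y = 0 for the non-binding constraints.
The binding rows give the dual system: 4·y_oven time + 2·y_yeast = 8 and 1·y_oven time + 3·y_yeast = 7.
This yields shadow prices y_oven time = 1, y_yeast = 2.
Δz = y_yeast·Δb = 2 × (6) = 12, so new z* = 359 + 12 = 371.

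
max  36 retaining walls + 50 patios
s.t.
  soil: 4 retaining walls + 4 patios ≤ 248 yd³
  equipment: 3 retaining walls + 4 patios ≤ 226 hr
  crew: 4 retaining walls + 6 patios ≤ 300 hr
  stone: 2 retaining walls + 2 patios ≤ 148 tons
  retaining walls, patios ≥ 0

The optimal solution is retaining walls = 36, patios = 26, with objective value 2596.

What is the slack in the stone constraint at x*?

24

stone used = 2·36 + 2·26 = 124; slack = 148 − 124 = 24.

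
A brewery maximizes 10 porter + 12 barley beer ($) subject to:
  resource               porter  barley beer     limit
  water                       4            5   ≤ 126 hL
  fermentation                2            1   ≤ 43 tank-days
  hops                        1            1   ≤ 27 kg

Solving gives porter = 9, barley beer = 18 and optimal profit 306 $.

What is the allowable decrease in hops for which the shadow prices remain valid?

1.8

Binding constraints: water, hops. The basis is B = [[4,5],[1,1]] with det -1.
Per unit decrease in hops, x* moves by d = (-5, 4).
The basis stays optimal until porter reaches 0; allowable decrease = 1.8 kg.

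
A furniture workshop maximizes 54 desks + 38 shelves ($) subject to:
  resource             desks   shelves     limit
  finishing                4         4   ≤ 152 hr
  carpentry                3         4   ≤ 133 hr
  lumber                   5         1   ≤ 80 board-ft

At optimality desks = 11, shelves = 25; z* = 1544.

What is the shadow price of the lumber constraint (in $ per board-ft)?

6

Check each constraint at x*: finishing 144/152 (slack 8); carpentry 133/133 (tight); lumber 80/80 (tight).
Since finishing is not tight, its dual is 0.
Dual feasibility on the basic columns requires 3·y_carpentry + 5·y_lumber = 54, 4·y_carpentry + 1·y_lumber = 38.
→ y_carpentry = 8 and y_lumber = 6.
Shadow price of lumber = 6.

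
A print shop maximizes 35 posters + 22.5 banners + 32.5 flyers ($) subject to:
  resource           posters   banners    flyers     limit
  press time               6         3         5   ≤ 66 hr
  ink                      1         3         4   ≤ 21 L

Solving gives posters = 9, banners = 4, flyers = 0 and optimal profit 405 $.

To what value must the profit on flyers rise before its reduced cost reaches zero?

35.5

At the optimum: press time uses 66 of 66 (binding); ink uses 21 of 21 (binding).
Dual feasibility on the basic columns requires 6·y_press time + 1·y_ink = 35, 3·y_press time + 3·y_ink = 22.5.
→ y_press time = 5.5 and y_ink = 2.
flyers enters the basis when its profit ≥ yᵀa₃ = 5.5·5 + 2·4 = 35.5.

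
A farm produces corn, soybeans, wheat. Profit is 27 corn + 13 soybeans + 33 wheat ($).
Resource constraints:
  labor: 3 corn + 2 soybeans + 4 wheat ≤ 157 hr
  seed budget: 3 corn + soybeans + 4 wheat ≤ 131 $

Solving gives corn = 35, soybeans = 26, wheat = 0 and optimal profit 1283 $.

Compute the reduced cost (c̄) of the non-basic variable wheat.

-3

At the optimum: labor uses 157 of 157 (binding); seed budget uses 131 of 131 (binding).
From A_Bᵀ y = c: 3·y_labor + 3·y_seed budget = 27; 2·y_labor + 1·y_seed budget = 13.
This yields shadow prices y_labor = 4, y_seed budget = 5.
Reduced cost of wheat: c₃ − yᵀa₃ = 33 − (4·4 + 5·4) = 33 − 36 = -3.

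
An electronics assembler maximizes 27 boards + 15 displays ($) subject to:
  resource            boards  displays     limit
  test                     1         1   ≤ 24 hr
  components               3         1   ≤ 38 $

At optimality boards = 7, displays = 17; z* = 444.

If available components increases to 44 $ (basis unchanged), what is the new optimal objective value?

480

Check each constraint at x*: test 24/24 (tight); components 38/38 (tight).
Dual feasibility on the basic columns requires 1·y_test + 3·y_components = 27, 1·y_test + 1·y_components = 15.
This yields shadow prices y_test = 9, y_components = 6.
Δz = y_components·Δb = 6 × (6) = 36, so new z* = 444 + 36 = 480.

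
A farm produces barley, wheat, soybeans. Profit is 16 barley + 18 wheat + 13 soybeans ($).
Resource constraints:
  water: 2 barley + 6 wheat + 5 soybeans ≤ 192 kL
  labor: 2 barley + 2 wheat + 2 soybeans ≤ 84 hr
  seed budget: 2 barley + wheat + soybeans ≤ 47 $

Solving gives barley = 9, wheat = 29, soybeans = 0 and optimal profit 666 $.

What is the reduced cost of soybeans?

-3

Check each constraint at x*: water 192/192 (tight); labor 76/84 (slack 8); seed budget 47/47 (tight).
By complementary slackness, y = 0 for the non-binding constraint.
Dual feasibility on the basic columns requires 2·y_water + 2·y_seed budget = 16, 6·y_water + 1·y_seed budget = 18.
→ y_water = 2 and y_seed budget = 6.
Reduced cost of soybeans: c₃ − yᵀa₃ = 13 − (2·5 + 6·1) = 13 − 16 = -3.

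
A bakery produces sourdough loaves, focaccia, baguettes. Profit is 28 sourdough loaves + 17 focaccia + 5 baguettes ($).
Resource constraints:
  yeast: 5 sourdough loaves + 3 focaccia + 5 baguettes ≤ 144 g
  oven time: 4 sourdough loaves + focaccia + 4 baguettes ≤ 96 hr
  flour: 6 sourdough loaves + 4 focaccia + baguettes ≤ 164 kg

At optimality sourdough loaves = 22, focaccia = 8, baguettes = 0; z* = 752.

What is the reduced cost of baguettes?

Binding: oven time and flour. Non-binding: yeast (10 unused).
Slack constraints have shadow price 0 (complementary slackness).
The binding rows give the dual system: 4·y_oven time + 6·y_flour = 28 and 1·y_oven time + 4·y_flour = 17.
This yields shadow prices y_oven time = 1, y_flour = 4.
Reduced cost of baguettes: c₃ − yᵀa₃ = 5 − (1·4 + 4·1) = 5 − 8 = -3.

-3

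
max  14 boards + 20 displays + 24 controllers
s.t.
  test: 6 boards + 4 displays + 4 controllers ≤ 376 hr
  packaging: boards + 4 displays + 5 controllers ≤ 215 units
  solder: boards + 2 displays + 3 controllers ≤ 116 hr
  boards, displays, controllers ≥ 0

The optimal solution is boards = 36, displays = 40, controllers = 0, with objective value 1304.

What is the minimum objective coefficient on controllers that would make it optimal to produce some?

Binding: test and solder. Non-binding: packaging (19 unused).
Since packaging is not tight, its dual is 0.
The binding rows give the dual system: 6·y_test + 1·y_solder = 14 and 4·y_test + 2·y_solder = 20.
Solving: y_test = 1, y_solder = 8.
controllers enters the basis when its profit ≥ yᵀa₃ = 1·4 + 8·3 = 28.

28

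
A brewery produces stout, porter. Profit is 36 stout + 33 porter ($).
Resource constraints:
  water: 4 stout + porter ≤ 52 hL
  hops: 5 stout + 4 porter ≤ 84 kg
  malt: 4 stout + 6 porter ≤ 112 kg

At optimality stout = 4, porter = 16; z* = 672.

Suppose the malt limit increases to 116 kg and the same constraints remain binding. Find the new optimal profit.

678

Check each constraint at x*: water 32/52 (slack 20); hops 84/84 (tight); malt 112/112 (tight).
Since water is not tight, its dual is 0.
From A_Bᵀ y = c: 5·y_hops + 4·y_malt = 36; 4·y_hops + 6·y_malt = 33.
This yields shadow prices y_hops = 6, y_malt = 1.5.
Δz = y_malt·Δb = 1.5 × (4) = 6, so new z* = 672 + 6 = 678.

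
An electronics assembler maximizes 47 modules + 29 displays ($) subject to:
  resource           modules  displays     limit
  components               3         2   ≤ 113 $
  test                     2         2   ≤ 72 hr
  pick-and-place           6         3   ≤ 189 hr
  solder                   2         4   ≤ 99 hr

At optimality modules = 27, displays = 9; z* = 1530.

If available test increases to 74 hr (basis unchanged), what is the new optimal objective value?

1541

At the optimum: components uses 99 of 113 (slack = 14); test uses 72 of 72 (binding); pick-and-place uses 189 of 189 (binding); solder uses 90 of 99 (slack = 9).
By complementary slackness, y = 0 for the non-binding constraints.
Dual feasibility on the basic columns requires 2·y_test + 6·y_pick-and-place = 47, 2·y_test + 3·y_pick-and-place = 29.
Solving: y_test = 5.5, y_pick-and-place = 6.
Δz = y_test·Δb = 5.5 × (2) = 11, so new z* = 1530 + 11 = 1541.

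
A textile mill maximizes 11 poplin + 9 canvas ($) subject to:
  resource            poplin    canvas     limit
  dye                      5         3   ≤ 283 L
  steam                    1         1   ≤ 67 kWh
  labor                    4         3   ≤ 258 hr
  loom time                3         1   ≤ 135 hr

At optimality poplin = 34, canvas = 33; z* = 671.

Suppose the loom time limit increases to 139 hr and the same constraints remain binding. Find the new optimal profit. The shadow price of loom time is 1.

Δb = 4, so new z* = 671 + (1)·(4) = 671 + 4 = 675.

675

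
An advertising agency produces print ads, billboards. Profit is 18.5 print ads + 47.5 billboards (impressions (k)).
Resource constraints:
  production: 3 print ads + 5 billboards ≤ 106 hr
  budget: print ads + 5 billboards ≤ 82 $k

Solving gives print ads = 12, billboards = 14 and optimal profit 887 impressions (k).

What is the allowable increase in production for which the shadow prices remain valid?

140

Binding constraints: production, budget. The basis is B = [[3,5],[1,5]] with det 10.
Per unit increase in production, x* moves by d = (0.5, -0.1).
The basis stays optimal until billboards reaches 0; allowable increase = 140 hr.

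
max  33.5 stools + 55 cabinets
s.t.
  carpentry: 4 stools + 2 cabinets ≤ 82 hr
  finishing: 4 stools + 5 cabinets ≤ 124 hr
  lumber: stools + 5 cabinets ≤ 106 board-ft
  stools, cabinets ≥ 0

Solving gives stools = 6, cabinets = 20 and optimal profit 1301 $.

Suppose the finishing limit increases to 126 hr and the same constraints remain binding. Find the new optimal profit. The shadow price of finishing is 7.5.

1316

Δb = 2, so new z* = 1301 + (7.5)·(2) = 1301 + 15 = 1316.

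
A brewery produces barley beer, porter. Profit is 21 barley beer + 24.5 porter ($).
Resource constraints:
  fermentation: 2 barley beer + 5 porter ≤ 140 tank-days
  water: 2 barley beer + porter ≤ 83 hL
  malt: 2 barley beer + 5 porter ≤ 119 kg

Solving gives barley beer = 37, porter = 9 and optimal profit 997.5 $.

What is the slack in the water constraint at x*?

water used = 2·37 + 1·9 = 83; slack = 83 − 83 = 0.

0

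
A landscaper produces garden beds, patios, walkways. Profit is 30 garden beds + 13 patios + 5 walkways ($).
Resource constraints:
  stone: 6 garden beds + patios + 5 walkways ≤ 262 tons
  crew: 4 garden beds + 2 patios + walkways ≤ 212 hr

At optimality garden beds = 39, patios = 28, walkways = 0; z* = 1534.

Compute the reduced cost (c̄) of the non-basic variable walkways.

-6

Check each constraint at x*: stone 262/262 (tight); crew 212/212 (tight).
Dual feasibility on the basic columns requires 6·y_stone + 4·y_crew = 30, 1·y_stone + 2·y_crew = 13.
Solving: y_stone = 1, y_crew = 6.
Reduced cost of walkways: c₃ − yᵀa₃ = 5 − (1·5 + 6·1) = 5 − 11 = -6.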